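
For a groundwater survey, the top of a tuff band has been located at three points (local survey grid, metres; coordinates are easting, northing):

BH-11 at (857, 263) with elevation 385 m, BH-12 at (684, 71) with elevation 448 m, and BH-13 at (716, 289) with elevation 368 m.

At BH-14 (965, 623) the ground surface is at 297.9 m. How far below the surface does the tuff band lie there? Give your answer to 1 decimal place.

Two edge vectors: BH-11→BH-12 = (-173, -192, 63), BH-11→BH-13 = (-141, 26, -17).
Normal n = (BH-11→BH-12) × (BH-11→BH-13) = (1626, -11824, -31570).
So ∂z/∂easting = −n_x/n_z = 0.05150 and ∂z/∂northing = −n_y/n_z = −0.37453.
Intercept c from BH-11: 385 − 44.14 + 98.50 = 439.36.
At (965, 623): z_contact = 49.70 − 233.33 + 439.36 = 255.73 m.
Depth below ground = 297.9 − 255.73 = 42.2 m.

42.2 m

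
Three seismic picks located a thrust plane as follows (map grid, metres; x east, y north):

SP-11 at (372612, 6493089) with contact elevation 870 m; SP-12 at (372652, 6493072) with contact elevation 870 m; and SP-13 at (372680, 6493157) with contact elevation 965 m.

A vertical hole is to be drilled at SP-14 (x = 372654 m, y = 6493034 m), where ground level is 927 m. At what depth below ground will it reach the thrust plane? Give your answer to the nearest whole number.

Two edge vectors: SP-11→SP-12 = (40, -17, 0), SP-11→SP-13 = (68, 68, 95).
Normal n = (SP-11→SP-12) × (SP-11→SP-13) = (-1615, -3800, 3876).
So ∂z/∂x = −n_x/n_z = 0.41666667 and ∂z/∂y = −n_y/n_z = 0.98039216.
Intercept c from SP-11: 870 − 155255.00 − 6365773.53 = −6520158.53.
At (372654, 6493034): z_contact = 155272.5 + 6365719.6 − 6520158.53 = 833.6 m.
Depth below ground = 927 − 833.6 = 93 m.

93 m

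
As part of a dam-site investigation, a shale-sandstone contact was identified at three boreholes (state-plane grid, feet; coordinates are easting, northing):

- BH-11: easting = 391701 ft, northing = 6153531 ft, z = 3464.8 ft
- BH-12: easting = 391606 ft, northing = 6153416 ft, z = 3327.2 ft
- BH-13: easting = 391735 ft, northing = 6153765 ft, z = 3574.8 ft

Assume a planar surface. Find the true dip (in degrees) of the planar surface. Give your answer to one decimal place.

Two edge vectors: BH-11→BH-12 = (-95, -115, -137.6), BH-11→BH-13 = (34, 234, 110).
Normal n = (BH-11→BH-12) × (BH-11→BH-13) = (19548.4, 5771.6, -18320).
So ∂z/∂easting = −n_x/n_z = 1.06705 and ∂z/∂northing = −n_y/n_z = 0.31504.
Gradient magnitude |∇z| = √(a² + b²) = √(1.13860 + 0.09925) = 1.11259.
True dip = arctan(1.11259) = 48.1°, dipping toward WSW (azimuth ≈ 254°).

48.1°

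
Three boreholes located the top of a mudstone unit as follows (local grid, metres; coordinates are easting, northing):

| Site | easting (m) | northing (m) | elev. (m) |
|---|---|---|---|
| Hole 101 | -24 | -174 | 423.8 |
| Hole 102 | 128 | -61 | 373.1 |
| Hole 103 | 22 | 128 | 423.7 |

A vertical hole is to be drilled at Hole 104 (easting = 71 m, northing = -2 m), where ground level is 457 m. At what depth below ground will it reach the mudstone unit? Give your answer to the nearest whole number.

59 m

Let the plane be z = a·easting + b·northing + c.
Hole 102−Hole 101: 152a + 113b = −50.7;  Hole 103−Hole 101: 46a + 302b = −0.1.
Solving gives a = −0.37587, b = 0.05692.
Then c = 423.8 − a·-24 − b·-174 = 424.68.
At (71, -2): z_contact = −26.7 − 0.1 + 424.68 = 397.9 m.
Depth below ground = 457 − 397.9 = 59 m.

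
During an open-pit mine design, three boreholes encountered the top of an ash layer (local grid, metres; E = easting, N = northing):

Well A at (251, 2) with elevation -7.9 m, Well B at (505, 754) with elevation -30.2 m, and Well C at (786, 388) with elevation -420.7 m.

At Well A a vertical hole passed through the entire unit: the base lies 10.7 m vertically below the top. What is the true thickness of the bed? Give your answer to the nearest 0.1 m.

7.4 m

Two edge vectors: Well A→Well B = (254, 752, -22.3), Well A→Well C = (535, 386, -412.8).
Normal n = (Well A→Well B) × (Well A→Well C) = (-301817.8, 92920.7, -304276).
So ∂z/∂E = −n_x/n_z = −0.99192 and ∂z/∂N = −n_y/n_z = 0.30538.
|∇z| = √(a²+b²) = 1.03787, so dip δ = arctan(1.03787) = 46.06°.
True thickness = vertical thickness × cos δ = 10.7 × cos 46.06° = 7.4 m.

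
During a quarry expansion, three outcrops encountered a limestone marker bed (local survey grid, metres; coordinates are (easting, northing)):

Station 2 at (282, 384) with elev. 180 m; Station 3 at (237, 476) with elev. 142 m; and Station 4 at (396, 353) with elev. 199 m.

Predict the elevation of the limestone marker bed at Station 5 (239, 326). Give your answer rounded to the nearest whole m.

Two edge vectors: Station 2→Station 3 = (-45, 92, -38), Station 2→Station 4 = (114, -31, 19).
Normal n = (Station 2→Station 3) × (Station 2→Station 4) = (570, -3477, -9093).
So ∂z/∂E = −n_x/n_z = 0.06269 and ∂z/∂N = −n_y/n_z = −0.38238.
Intercept c from Station 2: 180 − 17.68 + 146.83 = 309.16.
At (239, 326): z = 15.0 − 124.7 + 309.16 = 199.5 m.

199 m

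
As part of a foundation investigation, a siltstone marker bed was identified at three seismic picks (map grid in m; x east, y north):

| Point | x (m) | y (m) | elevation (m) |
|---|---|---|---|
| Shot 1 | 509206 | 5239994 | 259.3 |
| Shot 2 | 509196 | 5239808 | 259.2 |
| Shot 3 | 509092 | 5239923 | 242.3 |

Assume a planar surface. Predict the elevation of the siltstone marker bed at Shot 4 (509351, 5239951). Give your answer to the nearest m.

Let the plane be z = a·x + b·y + c.
Shot 2−Shot 1: −10a − 186b = −0.1;  Shot 3−Shot 1: −114a − 71b = −17.
Solving gives a = 0.15394262, b = −0.00773885.
Then c = 259.3 − a·509206 − b·5239994 = −37577.67.
At (509351, 5239951): z = 78410.8 − 40551.2 − 37577.67 = 282.0 m.

282 m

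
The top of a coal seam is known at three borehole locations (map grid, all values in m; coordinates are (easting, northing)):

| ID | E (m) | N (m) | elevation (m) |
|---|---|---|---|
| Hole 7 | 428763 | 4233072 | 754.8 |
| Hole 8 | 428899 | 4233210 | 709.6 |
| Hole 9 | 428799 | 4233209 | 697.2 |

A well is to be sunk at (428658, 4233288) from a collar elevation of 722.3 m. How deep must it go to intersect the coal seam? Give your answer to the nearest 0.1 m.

Two edge vectors: Hole 7→Hole 8 = (136, 138, -45.2), Hole 7→Hole 9 = (36, 137, -57.6).
Normal n = (Hole 7→Hole 8) × (Hole 7→Hole 9) = (-1756.4, 6206.4, 13664).
So ∂z/∂E = −n_x/n_z = 0.128542155 and ∂z/∂N = −n_y/n_z = −0.454215457.
Intercept c from Hole 7: 754.8 − 55114.12 + 1922726.73 = 1868367.41.
At (428658, 4233288): z_contact = 55100.62 − 1922824.84 + 1868367.41 = 643.19 m.
Depth below ground = 722.3 − 643.19 = 79.1 m.

79.1 m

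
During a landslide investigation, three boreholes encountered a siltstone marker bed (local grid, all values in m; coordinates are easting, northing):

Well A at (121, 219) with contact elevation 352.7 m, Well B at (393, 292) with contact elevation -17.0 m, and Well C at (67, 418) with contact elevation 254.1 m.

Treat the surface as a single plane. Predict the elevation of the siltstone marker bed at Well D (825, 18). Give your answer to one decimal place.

-290.0 m

Two edge vectors: Well A→Well B = (272, 73, -369.7), Well A→Well C = (-54, 199, -98.6).
Normal n = (Well A→Well B) × (Well A→Well C) = (66372.5, 46783, 58070).
So ∂z/∂easting = −n_x/n_z = −1.14297 and ∂z/∂northing = −n_y/n_z = −0.80563.
Intercept c from Well A: 352.7 + 138.30 + 176.43 = 667.43.
At (825, 18): z = −943.0 − 14.5 + 667.43 = -290.0 m.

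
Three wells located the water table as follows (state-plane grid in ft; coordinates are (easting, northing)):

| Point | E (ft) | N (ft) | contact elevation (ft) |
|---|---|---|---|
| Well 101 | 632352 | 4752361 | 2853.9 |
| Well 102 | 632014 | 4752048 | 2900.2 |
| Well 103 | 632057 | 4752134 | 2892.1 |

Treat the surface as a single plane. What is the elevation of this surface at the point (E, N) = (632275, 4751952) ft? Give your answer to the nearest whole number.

Let the plane be z = a·E + b·N + c.
Well 102−Well 101: −338a − 313b = 46.3;  Well 103−Well 101: −295a − 227b = 38.2.
Solving gives a = −0.09267089, b = −0.04785060.
Then c = 2853.9 − a·632352 − b·4752361 = 288857.85.
At (632275, 4751952): z = −58593.5 − 227383.7 + 288857.85 = 2880.6 ft.

2881 ft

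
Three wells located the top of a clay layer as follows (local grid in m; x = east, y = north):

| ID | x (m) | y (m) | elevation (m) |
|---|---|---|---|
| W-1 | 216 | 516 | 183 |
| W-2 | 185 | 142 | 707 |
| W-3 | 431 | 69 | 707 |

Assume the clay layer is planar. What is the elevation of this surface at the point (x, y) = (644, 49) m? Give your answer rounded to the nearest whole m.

648 m

Two edge vectors: W-1→W-2 = (-31, -374, 524), W-1→W-3 = (215, -447, 524).
Normal n = (W-1→W-2) × (W-1→W-3) = (38252, 128904, 94267).
So ∂z/∂x = −n_x/n_z = −0.40578 and ∂z/∂y = −n_y/n_z = −1.36744.
Intercept c from W-1: 183 + 87.65 + 705.60 = 976.25.
At (644, 49): z = −261.3 − 67.0 + 976.25 = 647.9 m.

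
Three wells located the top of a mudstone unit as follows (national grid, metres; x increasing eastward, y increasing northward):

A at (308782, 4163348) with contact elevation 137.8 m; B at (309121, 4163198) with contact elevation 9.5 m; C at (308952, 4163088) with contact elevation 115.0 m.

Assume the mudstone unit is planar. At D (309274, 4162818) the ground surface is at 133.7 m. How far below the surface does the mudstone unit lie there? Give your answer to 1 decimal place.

111.9 m

Two edge vectors: A→B = (339, -150, -128.3), A→C = (170, -260, -22.8).
Normal n = (A→B) × (A→C) = (-29938, -14081.8, -62640).
So ∂z/∂x = −n_x/n_z = −0.477937420 and ∂z/∂y = −n_y/n_z = −0.224805236.
Intercept c from A: 137.8 + 147578.47 + 935942.43 = 1083658.70.
At (309274, 4162818): z_contact = −147813.62 − 935823.28 + 1083658.70 = 21.80 m.
Depth below ground = 133.7 − 21.80 = 111.9 m.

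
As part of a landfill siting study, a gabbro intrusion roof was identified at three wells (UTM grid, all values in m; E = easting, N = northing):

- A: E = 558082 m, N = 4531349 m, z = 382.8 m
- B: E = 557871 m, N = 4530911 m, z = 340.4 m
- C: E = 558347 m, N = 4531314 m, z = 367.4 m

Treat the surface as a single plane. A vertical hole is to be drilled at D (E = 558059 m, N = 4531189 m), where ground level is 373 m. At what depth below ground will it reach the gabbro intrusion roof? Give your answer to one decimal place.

8.0 m

Two edge vectors: A→B = (-211, -438, -42.4), A→C = (265, -35, -15.4).
Normal n = (A→B) × (A→C) = (5261.2, -14485.4, 123455).
So ∂z/∂E = −n_x/n_z = −0.042616338 and ∂z/∂N = −n_y/n_z = 0.117333441.
Intercept c from A: 382.8 + 23783.41 − 531678.77 = −507512.56.
At (558059, 4531189): z_contact = −23782.43 + 531660.00 − 507512.56 = 365.01 m.
Depth below ground = 373 − 365.01 = 8.0 m.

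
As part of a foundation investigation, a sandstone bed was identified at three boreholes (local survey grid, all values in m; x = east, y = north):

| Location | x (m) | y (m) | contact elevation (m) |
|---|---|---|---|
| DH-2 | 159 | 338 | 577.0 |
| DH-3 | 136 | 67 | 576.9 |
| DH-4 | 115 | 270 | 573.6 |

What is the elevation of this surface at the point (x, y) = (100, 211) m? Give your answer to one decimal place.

Let the plane be z = a·x + b·y + c.
DH-3−DH-2: −23a − 271b = −0.1;  DH-4−DH-2: −44a − 68b = −3.4.
Solving gives a = 0.08828, b = −0.00712.
Then c = 577 − a·159 − b·338 = 565.37.
At (100, 211): z = 8.8 − 1.5 + 565.37 = 572.7 m.

572.7 m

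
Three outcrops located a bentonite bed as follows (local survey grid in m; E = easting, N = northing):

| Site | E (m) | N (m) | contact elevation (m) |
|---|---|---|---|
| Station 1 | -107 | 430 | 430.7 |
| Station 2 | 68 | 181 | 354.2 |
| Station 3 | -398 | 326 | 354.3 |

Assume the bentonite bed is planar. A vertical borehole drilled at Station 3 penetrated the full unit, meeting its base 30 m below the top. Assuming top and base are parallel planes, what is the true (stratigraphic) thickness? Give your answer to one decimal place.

27.7 m

Let the plane be z = a·E + b·N + c.
Station 2−Station 1: 175a − 249b = −76.5;  Station 3−Station 1: −291a − 104b = −76.4.
Solving gives a = 0.12208, b = 0.39303.
|∇z| = √(a²+b²) = 0.41155, so dip δ = arctan(0.41155) = 22.37°.
True thickness = vertical thickness × cos δ = 30 × cos 22.37° = 27.7 m.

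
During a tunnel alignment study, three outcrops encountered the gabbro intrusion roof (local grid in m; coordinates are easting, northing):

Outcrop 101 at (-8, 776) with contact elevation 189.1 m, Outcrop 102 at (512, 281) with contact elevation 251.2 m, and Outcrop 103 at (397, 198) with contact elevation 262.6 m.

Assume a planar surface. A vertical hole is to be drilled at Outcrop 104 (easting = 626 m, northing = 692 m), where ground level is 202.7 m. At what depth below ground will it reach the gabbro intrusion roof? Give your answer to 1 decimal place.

Two edge vectors: Outcrop 101→Outcrop 102 = (520, -495, 62.1), Outcrop 101→Outcrop 103 = (405, -578, 73.5).
Normal n = (Outcrop 101→Outcrop 102) × (Outcrop 101→Outcrop 103) = (-488.7, -13069.5, -100085).
So ∂z/∂easting = −n_x/n_z = −0.00488 and ∂z/∂northing = −n_y/n_z = −0.13058.
Intercept c from Outcrop 101: 189.1 − 0.04 + 101.33 = 290.39.
At (626, 692): z_contact = −3.06 − 90.36 + 290.39 = 196.97 m.
Depth below ground = 202.7 − 196.97 = 5.7 m.

5.7 m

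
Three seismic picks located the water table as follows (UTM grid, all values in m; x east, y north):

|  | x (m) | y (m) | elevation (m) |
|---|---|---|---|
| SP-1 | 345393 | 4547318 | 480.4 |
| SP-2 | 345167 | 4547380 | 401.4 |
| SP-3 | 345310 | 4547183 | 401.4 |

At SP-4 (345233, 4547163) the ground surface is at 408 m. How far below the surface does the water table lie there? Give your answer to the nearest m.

Two edge vectors: SP-1→SP-2 = (-226, 62, -79), SP-1→SP-3 = (-83, -135, -79).
Normal n = (SP-1→SP-2) × (SP-1→SP-3) = (-15563, -11297, 35656).
So ∂z/∂x = −n_x/n_z = 0.43647633 and ∂z/∂y = −n_y/n_z = 0.31683307.
Intercept c from SP-1: 480.4 − 150755.87 − 1440740.73 = −1591016.20.
At (345233, 4547163): z_contact = 150686.0 + 1440691.6 − 1591016.20 = 361.5 m.
Depth below ground = 408 − 361.5 = 47 m.

47 m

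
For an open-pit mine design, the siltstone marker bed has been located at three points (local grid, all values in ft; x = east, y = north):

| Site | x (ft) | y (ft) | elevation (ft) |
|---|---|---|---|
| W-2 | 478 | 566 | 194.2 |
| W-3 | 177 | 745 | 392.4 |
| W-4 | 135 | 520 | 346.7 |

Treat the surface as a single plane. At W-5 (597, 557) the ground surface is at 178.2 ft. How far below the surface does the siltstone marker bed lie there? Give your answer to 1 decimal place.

44.2 ft

Let the plane be z = a·x + b·y + c.
W-3−W-2: −301a + 179b = 198.2;  W-4−W-2: −343a − 46b = 152.5.
Solving gives a = −0.48396, b = 0.29345.
Then c = 194.2 − a·478 − b·566 = 259.44.
At (597, 557): z_contact = −288.92 + 163.45 + 259.44 = 133.97 ft.
Depth below ground = 178.2 − 133.97 = 44.2 ft.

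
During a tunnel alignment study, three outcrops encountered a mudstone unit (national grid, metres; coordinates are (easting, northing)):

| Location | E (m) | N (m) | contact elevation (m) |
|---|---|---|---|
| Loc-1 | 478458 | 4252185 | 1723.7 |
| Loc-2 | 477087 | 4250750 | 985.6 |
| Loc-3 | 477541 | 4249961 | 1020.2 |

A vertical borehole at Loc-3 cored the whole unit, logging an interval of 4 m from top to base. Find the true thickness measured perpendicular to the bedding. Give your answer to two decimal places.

3.71 m

Let the plane be z = a·E + b·N + c.
Loc-2−Loc-1: −1371a − 1435b = −738.1;  Loc-3−Loc-1: −917a − 2224b = −703.5.
Solving gives a = 0.36465, b = 0.16597.
|∇z| = √(a²+b²) = 0.40064, so dip δ = arctan(0.40064) = 21.83°.
True thickness = vertical thickness × cos δ = 4 × cos 21.83° = 3.71 m.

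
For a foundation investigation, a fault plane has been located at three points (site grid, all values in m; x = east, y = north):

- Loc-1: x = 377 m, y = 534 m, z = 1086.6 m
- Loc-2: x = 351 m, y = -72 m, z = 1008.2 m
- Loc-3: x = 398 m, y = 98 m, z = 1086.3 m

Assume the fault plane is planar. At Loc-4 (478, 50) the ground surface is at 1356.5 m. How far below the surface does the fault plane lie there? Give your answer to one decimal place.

160.5 m

Two edge vectors: Loc-1→Loc-2 = (-26, -606, -78.4), Loc-1→Loc-3 = (21, -436, -0.3).
Normal n = (Loc-1→Loc-2) × (Loc-1→Loc-3) = (-34000.6, -1654.2, 24062).
So ∂z/∂x = −n_x/n_z = 1.41304 and ∂z/∂y = −n_y/n_z = 0.06875.
Intercept c from Loc-1: 1086.6 − 532.72 − 36.71 = 517.17.
At (478, 50): z_contact = 675.43 + 3.44 + 517.17 = 1196.04 m.
Depth below ground = 1356.5 − 1196.04 = 160.5 m.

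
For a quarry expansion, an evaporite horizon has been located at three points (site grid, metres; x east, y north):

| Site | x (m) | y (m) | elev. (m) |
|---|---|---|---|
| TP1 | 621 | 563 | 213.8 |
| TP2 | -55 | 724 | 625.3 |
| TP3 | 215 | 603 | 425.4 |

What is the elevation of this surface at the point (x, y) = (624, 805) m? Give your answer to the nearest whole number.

Let the plane be z = a·x + b·y + c.
TP2−TP1: −676a + 161b = 411.5;  TP3−TP1: −406a + 40b = 211.6.
Solving gives a = −0.45942, b = 0.62692.
Then c = 213.8 − a·621 − b·563 = 146.14.
At (624, 805): z = −286.7 + 504.7 + 146.14 = 364.1 m.

364 m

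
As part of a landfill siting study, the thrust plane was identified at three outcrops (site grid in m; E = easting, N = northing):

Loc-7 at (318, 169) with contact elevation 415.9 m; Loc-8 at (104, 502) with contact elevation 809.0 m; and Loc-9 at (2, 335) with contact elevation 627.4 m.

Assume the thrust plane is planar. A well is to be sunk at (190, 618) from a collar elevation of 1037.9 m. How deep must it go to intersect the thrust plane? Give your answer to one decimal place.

103.9 m

Let the plane be z = a·E + b·N + c.
Loc-8−Loc-7: −214a + 333b = 393.1;  Loc-9−Loc-7: −316a + 166b = 211.5.
Solving gives a = −0.07424, b = 1.13277.
Then c = 415.9 − a·318 − b·169 = 248.07.
At (190, 618): z_contact = −14.11 + 700.05 + 248.07 = 934.02 m.
Depth below ground = 1037.9 − 934.02 = 103.9 m.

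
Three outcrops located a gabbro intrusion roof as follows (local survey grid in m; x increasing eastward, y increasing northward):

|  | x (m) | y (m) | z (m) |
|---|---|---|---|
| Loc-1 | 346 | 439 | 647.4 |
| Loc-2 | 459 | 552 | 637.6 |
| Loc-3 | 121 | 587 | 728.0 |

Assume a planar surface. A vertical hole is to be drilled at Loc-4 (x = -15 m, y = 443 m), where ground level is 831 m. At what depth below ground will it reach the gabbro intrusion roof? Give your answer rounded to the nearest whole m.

93 m

Let the plane be z = a·x + b·y + c.
Loc-2−Loc-1: 113a + 113b = −9.8;  Loc-3−Loc-1: −225a + 148b = 80.6.
Solving gives a = −0.25050, b = 0.16377.
Then c = 647.4 − a·346 − b·439 = 662.18.
At (-15, 443): z_contact = 3.8 + 72.6 + 662.18 = 738.5 m.
Depth below ground = 831 − 738.5 = 93 m.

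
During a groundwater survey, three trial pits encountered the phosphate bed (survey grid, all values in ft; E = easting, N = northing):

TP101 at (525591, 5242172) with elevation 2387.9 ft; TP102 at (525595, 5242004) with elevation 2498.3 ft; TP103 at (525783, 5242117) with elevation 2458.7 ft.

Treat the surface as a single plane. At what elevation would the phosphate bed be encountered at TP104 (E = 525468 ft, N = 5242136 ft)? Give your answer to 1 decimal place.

Two edge vectors: TP101→TP102 = (4, -168, 110.4), TP101→TP103 = (192, -55, 70.8).
Normal n = (TP101→TP102) × (TP101→TP103) = (-5822.4, 20913.6, 32036).
So ∂z/∂E = −n_x/n_z = 0.181745536 and ∂z/∂N = −n_y/n_z = −0.652815582.
Intercept c from TP101: 2387.9 − 95523.82 + 3422171.57 = 3329035.65.
At (525468, 5242136): z = 95501.5 − 3422148.1 + 3329035.65 = 2389.0 ft.

2389.0 ft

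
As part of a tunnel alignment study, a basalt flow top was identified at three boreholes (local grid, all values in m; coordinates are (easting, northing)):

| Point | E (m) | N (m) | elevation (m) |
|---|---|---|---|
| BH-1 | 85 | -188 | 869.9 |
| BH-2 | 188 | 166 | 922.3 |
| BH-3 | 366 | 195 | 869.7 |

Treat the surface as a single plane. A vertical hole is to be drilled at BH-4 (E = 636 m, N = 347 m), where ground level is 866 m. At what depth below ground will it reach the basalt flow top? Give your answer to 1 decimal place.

Let the plane be z = a·E + b·N + c.
BH-2−BH-1: 103a + 354b = 52.4;  BH-3−BH-1: 281a + 383b = −0.2.
Solving gives a = −0.33553, b = 0.24565.
Then c = 869.9 − a·85 − b·-188 = 944.60.
At (636, 347): z_contact = −213.40 + 85.24 + 944.60 = 816.45 m.
Depth below ground = 866 − 816.45 = 49.6 m.

49.6 m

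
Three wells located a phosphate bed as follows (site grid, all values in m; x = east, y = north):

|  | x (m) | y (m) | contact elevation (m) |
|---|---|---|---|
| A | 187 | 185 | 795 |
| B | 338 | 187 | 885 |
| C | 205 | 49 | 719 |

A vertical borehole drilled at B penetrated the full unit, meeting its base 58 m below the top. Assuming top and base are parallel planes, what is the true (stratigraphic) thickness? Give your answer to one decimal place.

43.8 m

Let the plane be z = a·x + b·y + c.
B−A: 151a + 2b = 90;  C−A: 18a − 136b = −76.
Solving gives a = 0.58759, b = 0.63659.
|∇z| = √(a²+b²) = 0.86632, so dip δ = arctan(0.86632) = 40.90°.
True thickness = vertical thickness × cos δ = 58 × cos 40.90° = 43.8 m.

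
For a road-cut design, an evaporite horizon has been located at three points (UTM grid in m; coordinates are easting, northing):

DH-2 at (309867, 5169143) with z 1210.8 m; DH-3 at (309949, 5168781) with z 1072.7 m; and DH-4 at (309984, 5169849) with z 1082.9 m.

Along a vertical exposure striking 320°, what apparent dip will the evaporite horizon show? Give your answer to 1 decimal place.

44.0°

Two edge vectors: DH-2→DH-3 = (82, -362, -138.1), DH-2→DH-4 = (117, 706, -127.9).
Normal n = (DH-2→DH-3) × (DH-2→DH-4) = (143798.4, -5669.9, 100246).
So ∂z/∂easting = −n_x/n_z = −1.43446 and ∂z/∂northing = −n_y/n_z = 0.05656.
Unit vector along 320° is (sin 320°, cos 320°) = (-0.6428, 0.7660).
Slope in that direction = a·(-0.6428) + b·(0.7660) = 0.96538.
Apparent dip = arctan|0.96538| = 44.0° (true dip is 55.1°, so apparent ≤ true as expected).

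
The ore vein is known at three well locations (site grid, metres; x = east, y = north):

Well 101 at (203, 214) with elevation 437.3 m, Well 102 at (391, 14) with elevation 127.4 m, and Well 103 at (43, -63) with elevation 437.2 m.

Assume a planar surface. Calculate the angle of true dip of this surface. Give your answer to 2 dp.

Let the plane be z = a·x + b·y + c.
Well 102−Well 101: 188a − 200b = −309.9;  Well 103−Well 101: −160a − 277b = −0.1.
Solving gives a = −1.02077, b = 0.58998.
Gradient magnitude |∇z| = √(a² + b²) = √(1.04197 + 0.34807) = 1.17900.
True dip = arctan(1.17900) = 49.70°, dipping toward ESE (azimuth ≈ 120°).

49.70°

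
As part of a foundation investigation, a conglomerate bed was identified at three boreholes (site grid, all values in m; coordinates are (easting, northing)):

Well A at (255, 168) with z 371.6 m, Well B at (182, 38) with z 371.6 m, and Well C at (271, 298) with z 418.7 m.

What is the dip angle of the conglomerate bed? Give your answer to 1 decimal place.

43.5°

Let the plane be z = a·E + b·N + c.
Well B−Well A: −73a − 130b = 0;  Well C−Well A: 16a + 130b = 47.1.
Solving gives a = −0.82632, b = 0.46401.
Gradient magnitude |∇z| = √(a² + b²) = √(0.68280 + 0.21530) = 0.94768.
True dip = arctan(0.94768) = 43.5°, dipping toward ESE (azimuth ≈ 119°).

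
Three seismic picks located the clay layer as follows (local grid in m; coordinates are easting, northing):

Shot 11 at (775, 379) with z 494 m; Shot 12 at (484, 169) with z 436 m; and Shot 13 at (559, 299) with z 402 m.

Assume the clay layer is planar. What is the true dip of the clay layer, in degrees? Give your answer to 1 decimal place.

42.8°

Let the plane be z = a·easting + b·northing + c.
Shot 12−Shot 11: −291a − 210b = −58;  Shot 13−Shot 11: −216a − 80b = −92.
Solving gives a = 0.66486, b = −0.64511.
Gradient magnitude |∇z| = √(a² + b²) = √(0.44203 + 0.41617) = 0.92639.
True dip = arctan(0.92639) = 42.8°, dipping toward NW (azimuth ≈ 314°).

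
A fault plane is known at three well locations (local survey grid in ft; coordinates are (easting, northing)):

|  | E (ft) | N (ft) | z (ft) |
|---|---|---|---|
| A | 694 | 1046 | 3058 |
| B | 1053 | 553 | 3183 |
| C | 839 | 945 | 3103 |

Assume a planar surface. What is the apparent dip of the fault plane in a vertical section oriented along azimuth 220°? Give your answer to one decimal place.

Let the plane be z = a·E + b·N + c.
B−A: 359a − 493b = 125;  C−A: 145a − 101b = 45.
Solving gives a = 0.27139, b = −0.05592.
Unit vector along 220° is (sin 220°, cos 220°) = (-0.6428, -0.7660).
Slope in that direction = a·(-0.6428) + b·(-0.7660) = −0.13161.
Apparent dip = arctan|0.13161| = 7.5° (true dip is 15.5°, so apparent ≤ true as expected).

7.5°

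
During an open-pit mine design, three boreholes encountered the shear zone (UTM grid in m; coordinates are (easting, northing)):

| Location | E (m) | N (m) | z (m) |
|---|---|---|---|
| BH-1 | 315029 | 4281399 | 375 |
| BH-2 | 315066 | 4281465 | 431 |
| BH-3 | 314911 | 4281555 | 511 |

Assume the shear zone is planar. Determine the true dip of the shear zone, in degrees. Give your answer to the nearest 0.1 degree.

Two edge vectors: BH-1→BH-2 = (37, 66, 56), BH-1→BH-3 = (-118, 156, 136).
Normal n = (BH-1→BH-2) × (BH-1→BH-3) = (240, -11640, 13560).
So ∂z/∂E = −n_x/n_z = −0.01770 and ∂z/∂N = −n_y/n_z = 0.85841.
Gradient magnitude |∇z| = √(a² + b²) = √(0.00031 + 0.73686) = 0.85859.
True dip = arctan(0.85859) = 40.6°, dipping toward S (azimuth ≈ 179°).

40.6°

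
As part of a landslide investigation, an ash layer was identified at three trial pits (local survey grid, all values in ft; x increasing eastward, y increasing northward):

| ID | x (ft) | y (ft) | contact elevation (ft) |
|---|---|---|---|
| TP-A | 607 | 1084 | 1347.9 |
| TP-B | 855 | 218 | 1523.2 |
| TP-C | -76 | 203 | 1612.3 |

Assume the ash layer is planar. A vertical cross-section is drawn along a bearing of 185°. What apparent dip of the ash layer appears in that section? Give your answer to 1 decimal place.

Two edge vectors: TP-A→TP-B = (248, -866, 175.3), TP-A→TP-C = (-683, -881, 264.4).
Normal n = (TP-A→TP-B) × (TP-A→TP-C) = (-74531.1, -185301.1, -809966).
So ∂z/∂x = −n_x/n_z = −0.09202 and ∂z/∂y = −n_y/n_z = −0.22878.
Unit vector along 185° is (sin 185°, cos 185°) = (-0.0872, -0.9962).
Slope in that direction = a·(-0.0872) + b·(-0.9962) = 0.23593.
Apparent dip = arctan|0.23593| = 13.3° (true dip is 13.9°, so apparent ≤ true as expected).

13.3°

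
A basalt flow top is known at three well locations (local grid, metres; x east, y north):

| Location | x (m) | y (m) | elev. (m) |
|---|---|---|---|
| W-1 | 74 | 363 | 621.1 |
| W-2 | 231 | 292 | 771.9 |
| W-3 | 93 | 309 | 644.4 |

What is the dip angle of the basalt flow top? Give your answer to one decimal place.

42.5°

Two edge vectors: W-1→W-2 = (157, -71, 150.8), W-1→W-3 = (19, -54, 23.3).
Normal n = (W-1→W-2) × (W-1→W-3) = (6488.9, -792.9, -7129).
So ∂z/∂x = −n_x/n_z = 0.91021 and ∂z/∂y = −n_y/n_z = −0.11122.
Gradient magnitude |∇z| = √(a² + b²) = √(0.82849 + 0.01237) = 0.91698.
True dip = arctan(0.91698) = 42.5°, dipping toward W (azimuth ≈ 277°).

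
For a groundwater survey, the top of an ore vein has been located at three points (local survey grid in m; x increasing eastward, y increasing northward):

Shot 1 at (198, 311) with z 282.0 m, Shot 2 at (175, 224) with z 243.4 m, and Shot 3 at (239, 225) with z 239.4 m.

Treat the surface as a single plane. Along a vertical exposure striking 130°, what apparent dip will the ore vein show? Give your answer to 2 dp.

19.31°

Two edge vectors: Shot 1→Shot 2 = (-23, -87, -38.6), Shot 1→Shot 3 = (41, -86, -42.6).
Normal n = (Shot 1→Shot 2) × (Shot 1→Shot 3) = (386.6, -2562.4, 5545).
So ∂z/∂x = −n_x/n_z = −0.06972 and ∂z/∂y = −n_y/n_z = 0.46211.
Unit vector along 130° is (sin 130°, cos 130°) = (0.7660, -0.6428).
Slope in that direction = a·(0.7660) + b·(-0.6428) = −0.35045.
Apparent dip = arctan|0.35045| = 19.31° (true dip is 25.0°, so apparent ≤ true as expected).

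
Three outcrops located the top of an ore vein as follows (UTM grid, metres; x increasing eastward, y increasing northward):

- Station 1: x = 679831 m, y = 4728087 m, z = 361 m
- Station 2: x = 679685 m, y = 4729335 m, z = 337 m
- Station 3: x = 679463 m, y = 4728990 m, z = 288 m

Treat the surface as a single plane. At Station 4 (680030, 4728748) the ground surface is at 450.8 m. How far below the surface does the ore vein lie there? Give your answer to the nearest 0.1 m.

43.9 m

Two edge vectors: Station 1→Station 2 = (-146, 1248, -24), Station 1→Station 3 = (-368, 903, -73).
Normal n = (Station 1→Station 2) × (Station 1→Station 3) = (-69432, -1826, 327426).
So ∂z/∂x = −n_x/n_z = 0.212054021 and ∂z/∂y = −n_y/n_z = 0.005576833.
Intercept c from Station 1: 361 − 144160.90 − 26367.75 = −170167.65.
At (680030, 4728748): z_contact = 144203.10 + 26371.44 − 170167.65 = 406.89 m.
Depth below ground = 450.8 − 406.89 = 43.9 m.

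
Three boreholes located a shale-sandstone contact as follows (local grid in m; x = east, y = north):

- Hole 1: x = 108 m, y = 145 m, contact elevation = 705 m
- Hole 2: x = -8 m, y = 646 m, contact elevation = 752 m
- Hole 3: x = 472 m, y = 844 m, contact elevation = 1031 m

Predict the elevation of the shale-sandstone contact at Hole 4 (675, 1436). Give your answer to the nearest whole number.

1255 m

Let the plane be z = a·x + b·y + c.
Hole 2−Hole 1: −116a + 501b = 47;  Hole 3−Hole 1: 364a + 699b = 326.
Solving gives a = 0.49525, b = 0.20848.
Then c = 705 − a·108 − b·145 = 621.28.
At (675, 1436): z = 334.3 + 299.4 + 621.28 = 1255.0 m.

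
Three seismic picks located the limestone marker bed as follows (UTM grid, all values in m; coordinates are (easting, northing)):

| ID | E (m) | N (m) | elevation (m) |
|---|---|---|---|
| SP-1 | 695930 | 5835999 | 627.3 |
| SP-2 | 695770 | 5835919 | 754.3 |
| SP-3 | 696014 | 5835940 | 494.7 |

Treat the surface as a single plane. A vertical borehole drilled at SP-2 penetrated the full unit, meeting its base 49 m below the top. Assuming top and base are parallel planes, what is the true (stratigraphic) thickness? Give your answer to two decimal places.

Let the plane be z = a·E + b·N + c.
SP-2−SP-1: −160a − 80b = 127;  SP-3−SP-1: 84a − 59b = −132.6.
Solving gives a = −1.12011, b = 0.65272.
|∇z| = √(a²+b²) = 1.29642, so dip δ = arctan(1.29642) = 52.35°.
True thickness = vertical thickness × cos δ = 49 × cos 52.35° = 29.93 m.

29.93 m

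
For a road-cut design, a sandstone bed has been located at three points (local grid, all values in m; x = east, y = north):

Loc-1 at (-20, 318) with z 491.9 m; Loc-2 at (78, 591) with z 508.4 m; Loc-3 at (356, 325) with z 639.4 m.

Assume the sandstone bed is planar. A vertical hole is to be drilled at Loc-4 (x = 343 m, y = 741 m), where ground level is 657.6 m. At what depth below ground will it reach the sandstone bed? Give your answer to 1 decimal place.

Two edge vectors: Loc-1→Loc-2 = (98, 273, 16.5), Loc-1→Loc-3 = (376, 7, 147.5).
Normal n = (Loc-1→Loc-2) × (Loc-1→Loc-3) = (40152, -8251, -101962).
So ∂z/∂x = −n_x/n_z = 0.39379 and ∂z/∂y = −n_y/n_z = −0.08092.
Intercept c from Loc-1: 491.9 + 7.88 + 25.73 = 525.51.
At (343, 741): z_contact = 135.07 − 59.96 + 525.51 = 600.62 m.
Depth below ground = 657.6 − 600.62 = 57.0 m.

57.0 m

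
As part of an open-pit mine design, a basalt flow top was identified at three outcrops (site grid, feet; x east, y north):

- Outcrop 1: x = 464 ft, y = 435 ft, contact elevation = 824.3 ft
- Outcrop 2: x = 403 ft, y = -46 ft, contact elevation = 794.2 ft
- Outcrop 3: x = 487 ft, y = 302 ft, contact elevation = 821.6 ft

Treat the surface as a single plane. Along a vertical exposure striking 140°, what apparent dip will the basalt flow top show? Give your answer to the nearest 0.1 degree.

3.2°

Two edge vectors: Outcrop 1→Outcrop 2 = (-61, -481, -30.1), Outcrop 1→Outcrop 3 = (23, -133, -2.7).
Normal n = (Outcrop 1→Outcrop 2) × (Outcrop 1→Outcrop 3) = (-2704.6, -857, 19176).
So ∂z/∂x = −n_x/n_z = 0.14104 and ∂z/∂y = −n_y/n_z = 0.04469.
Unit vector along 140° is (sin 140°, cos 140°) = (0.6428, -0.7660).
Slope in that direction = a·(0.6428) + b·(-0.7660) = 0.05642.
Apparent dip = arctan|0.05642| = 3.2° (true dip is 8.4°, so apparent ≤ true as expected).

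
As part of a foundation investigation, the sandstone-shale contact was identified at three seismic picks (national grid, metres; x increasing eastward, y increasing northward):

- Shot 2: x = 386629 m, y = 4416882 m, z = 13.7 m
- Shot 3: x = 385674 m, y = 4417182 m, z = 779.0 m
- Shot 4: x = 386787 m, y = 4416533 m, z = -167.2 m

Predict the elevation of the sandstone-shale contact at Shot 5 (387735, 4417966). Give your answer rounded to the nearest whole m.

Let the plane be z = a·x + b·y + c.
Shot 3−Shot 2: −955a + 300b = 765.3;  Shot 4−Shot 2: 158a − 349b = −180.9.
Solving gives a = −0.74439812, b = 0.18133266.
Then c = 13.7 − a·386629 − b·4416882 = −513105.35.
At (387735, 4417966): z = −288629.2 + 801121.5 − 513105.35 = -613.0 m.

-613 m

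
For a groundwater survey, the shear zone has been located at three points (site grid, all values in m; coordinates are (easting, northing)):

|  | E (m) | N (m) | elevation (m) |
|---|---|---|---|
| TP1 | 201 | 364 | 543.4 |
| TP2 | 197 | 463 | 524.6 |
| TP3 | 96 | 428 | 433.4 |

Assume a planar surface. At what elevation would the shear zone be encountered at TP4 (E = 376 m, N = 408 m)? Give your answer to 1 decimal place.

703.9 m

Let the plane be z = a·E + b·N + c.
TP2−TP1: −4a + 99b = −18.8;  TP3−TP1: −105a + 64b = −110.
Solving gives a = 0.95540, b = −0.15130.
Then c = 543.4 − a·201 − b·364 = 406.44.
At (376, 408): z = 359.2 − 61.7 + 406.44 = 703.9 m.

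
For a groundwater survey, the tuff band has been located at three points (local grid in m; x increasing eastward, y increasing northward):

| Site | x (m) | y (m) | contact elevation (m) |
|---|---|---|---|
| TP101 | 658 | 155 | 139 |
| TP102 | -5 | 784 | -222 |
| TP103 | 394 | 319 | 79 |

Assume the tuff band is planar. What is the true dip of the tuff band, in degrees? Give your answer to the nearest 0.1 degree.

Two edge vectors: TP101→TP102 = (-663, 629, -361), TP101→TP103 = (-264, 164, -60).
Normal n = (TP101→TP102) × (TP101→TP103) = (21464, 55524, 57324).
So ∂z/∂x = −n_x/n_z = −0.37443 and ∂z/∂y = −n_y/n_z = −0.96860.
Gradient magnitude |∇z| = √(a² + b²) = √(0.14020 + 0.93819) = 1.03845.
True dip = arctan(1.03845) = 46.1°, dipping toward NNE (azimuth ≈ 021°).

46.1°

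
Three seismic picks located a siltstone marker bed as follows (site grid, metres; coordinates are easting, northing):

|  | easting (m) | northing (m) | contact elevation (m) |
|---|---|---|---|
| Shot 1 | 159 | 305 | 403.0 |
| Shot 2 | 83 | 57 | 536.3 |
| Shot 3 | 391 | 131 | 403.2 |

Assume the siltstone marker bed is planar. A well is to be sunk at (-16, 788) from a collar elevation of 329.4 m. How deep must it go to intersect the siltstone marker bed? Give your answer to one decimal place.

Let the plane be z = a·easting + b·northing + c.
Shot 2−Shot 1: −76a − 248b = 133.3;  Shot 3−Shot 1: 232a − 174b = 0.2.
Solving gives a = −0.32709, b = −0.43726.
Then c = 403 − a·159 − b·305 = 588.37.
At (-16, 788): z_contact = 5.23 − 344.56 + 588.37 = 249.04 m.
Depth below ground = 329.4 − 249.04 = 80.4 m.

80.4 m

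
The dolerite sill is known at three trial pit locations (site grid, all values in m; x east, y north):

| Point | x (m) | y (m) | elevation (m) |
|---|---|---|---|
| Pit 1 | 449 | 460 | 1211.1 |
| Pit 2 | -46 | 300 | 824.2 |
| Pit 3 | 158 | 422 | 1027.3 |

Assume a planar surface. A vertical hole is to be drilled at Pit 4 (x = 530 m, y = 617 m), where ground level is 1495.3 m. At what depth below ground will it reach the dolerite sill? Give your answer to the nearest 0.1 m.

119.0 m

Two edge vectors: Pit 1→Pit 2 = (-495, -160, -386.9), Pit 1→Pit 3 = (-291, -38, -183.8).
Normal n = (Pit 1→Pit 2) × (Pit 1→Pit 3) = (14705.8, 21606.9, -27750).
So ∂z/∂x = −n_x/n_z = 0.52994 and ∂z/∂y = −n_y/n_z = 0.77863.
Intercept c from Pit 1: 1211.1 − 237.94 − 358.17 = 614.99.
At (530, 617): z_contact = 280.87 + 480.41 + 614.99 = 1376.27 m.
Depth below ground = 1495.3 − 1376.27 = 119.0 m.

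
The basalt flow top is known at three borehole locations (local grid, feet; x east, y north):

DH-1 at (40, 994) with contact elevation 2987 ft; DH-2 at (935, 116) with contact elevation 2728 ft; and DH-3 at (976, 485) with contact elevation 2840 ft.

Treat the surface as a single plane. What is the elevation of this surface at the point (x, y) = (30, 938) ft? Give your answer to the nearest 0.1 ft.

2970.0 ft

Two edge vectors: DH-1→DH-2 = (895, -878, -259), DH-1→DH-3 = (936, -509, -147).
Normal n = (DH-1→DH-2) × (DH-1→DH-3) = (-2765, -110859, 366253).
So ∂z/∂x = −n_x/n_z = 0.00755 and ∂z/∂y = −n_y/n_z = 0.30268.
Intercept c from DH-1: 2987 − 0.30 − 300.87 = 2685.83.
At (30, 938): z = 0.2 + 283.9 + 2685.83 = 2970.0 ft.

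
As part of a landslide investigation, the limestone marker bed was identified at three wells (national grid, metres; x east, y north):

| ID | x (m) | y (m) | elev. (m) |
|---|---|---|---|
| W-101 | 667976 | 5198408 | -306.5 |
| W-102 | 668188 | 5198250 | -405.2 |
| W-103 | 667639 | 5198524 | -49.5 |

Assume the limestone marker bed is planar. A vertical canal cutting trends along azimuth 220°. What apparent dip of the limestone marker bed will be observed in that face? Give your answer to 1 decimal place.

Two edge vectors: W-101→W-102 = (212, -158, -98.7), W-101→W-103 = (-337, 116, 257).
Normal n = (W-101→W-102) × (W-101→W-103) = (-29156.8, -21222.1, -28654).
So ∂z/∂x = −n_x/n_z = −1.01755 and ∂z/∂y = −n_y/n_z = −0.74063.
Unit vector along 220° is (sin 220°, cos 220°) = (-0.6428, -0.7660).
Slope in that direction = a·(-0.6428) + b·(-0.7660) = 1.22142.
Apparent dip = arctan|1.22142| = 50.7° (true dip is 51.5°, so apparent ≤ true as expected).

50.7°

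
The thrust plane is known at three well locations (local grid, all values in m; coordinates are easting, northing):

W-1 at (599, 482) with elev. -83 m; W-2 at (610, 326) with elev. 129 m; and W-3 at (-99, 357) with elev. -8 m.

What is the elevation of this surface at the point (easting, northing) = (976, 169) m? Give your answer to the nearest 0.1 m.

Let the plane be z = a·easting + b·northing + c.
W-2−W-1: 11a − 156b = 212;  W-3−W-1: −698a − 125b = 75.
Solving gives a = 0.13422, b = −1.34951.
Then c = -83 − a·599 − b·482 = 487.06.
At (976, 169): z = 131.0 − 228.1 + 487.06 = 390.0 m.

390.0 m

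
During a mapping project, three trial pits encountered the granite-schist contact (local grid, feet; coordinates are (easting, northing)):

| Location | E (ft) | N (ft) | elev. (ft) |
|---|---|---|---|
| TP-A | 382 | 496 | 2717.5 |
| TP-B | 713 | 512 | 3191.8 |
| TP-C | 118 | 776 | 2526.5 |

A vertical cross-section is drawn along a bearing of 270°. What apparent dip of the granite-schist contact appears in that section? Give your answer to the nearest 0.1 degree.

Let the plane be z = a·E + b·N + c.
TP-B−TP-A: 331a + 16b = 474.3;  TP-C−TP-A: −264a + 280b = −191.
Solving gives a = 1.40201, b = 0.63975.
Unit vector along 270° is (sin 270°, cos 270°) = (-1.0000, -0.0000).
Slope in that direction = a·(-1.0000) + b·(-0.0000) = −1.40201.
Apparent dip = arctan|1.40201| = 54.5° (true dip is 57.0°, so apparent ≤ true as expected).

54.5°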